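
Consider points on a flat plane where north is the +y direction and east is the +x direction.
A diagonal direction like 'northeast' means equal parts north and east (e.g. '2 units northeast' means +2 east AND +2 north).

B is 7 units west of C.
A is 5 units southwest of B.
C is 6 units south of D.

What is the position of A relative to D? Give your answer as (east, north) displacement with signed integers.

Place D at the origin (east=0, north=0).
  C is 6 units south of D: delta (east=+0, north=-6); C at (east=0, north=-6).
  B is 7 units west of C: delta (east=-7, north=+0); B at (east=-7, north=-6).
  A is 5 units southwest of B: delta (east=-5, north=-5); A at (east=-12, north=-11).
Therefore A relative to D: (east=-12, north=-11).

Answer: A is at (east=-12, north=-11) relative to D.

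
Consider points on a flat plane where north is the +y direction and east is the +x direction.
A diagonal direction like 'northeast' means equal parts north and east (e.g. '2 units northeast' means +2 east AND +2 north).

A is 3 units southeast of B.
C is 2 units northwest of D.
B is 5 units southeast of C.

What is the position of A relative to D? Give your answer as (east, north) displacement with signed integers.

Answer: A is at (east=6, north=-6) relative to D.

Derivation:
Place D at the origin (east=0, north=0).
  C is 2 units northwest of D: delta (east=-2, north=+2); C at (east=-2, north=2).
  B is 5 units southeast of C: delta (east=+5, north=-5); B at (east=3, north=-3).
  A is 3 units southeast of B: delta (east=+3, north=-3); A at (east=6, north=-6).
Therefore A relative to D: (east=6, north=-6).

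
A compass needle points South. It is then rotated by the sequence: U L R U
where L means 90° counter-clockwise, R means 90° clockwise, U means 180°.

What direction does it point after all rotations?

Start: South
  U (U-turn (180°)) -> North
  L (left (90° counter-clockwise)) -> West
  R (right (90° clockwise)) -> North
  U (U-turn (180°)) -> South
Final: South

Answer: Final heading: South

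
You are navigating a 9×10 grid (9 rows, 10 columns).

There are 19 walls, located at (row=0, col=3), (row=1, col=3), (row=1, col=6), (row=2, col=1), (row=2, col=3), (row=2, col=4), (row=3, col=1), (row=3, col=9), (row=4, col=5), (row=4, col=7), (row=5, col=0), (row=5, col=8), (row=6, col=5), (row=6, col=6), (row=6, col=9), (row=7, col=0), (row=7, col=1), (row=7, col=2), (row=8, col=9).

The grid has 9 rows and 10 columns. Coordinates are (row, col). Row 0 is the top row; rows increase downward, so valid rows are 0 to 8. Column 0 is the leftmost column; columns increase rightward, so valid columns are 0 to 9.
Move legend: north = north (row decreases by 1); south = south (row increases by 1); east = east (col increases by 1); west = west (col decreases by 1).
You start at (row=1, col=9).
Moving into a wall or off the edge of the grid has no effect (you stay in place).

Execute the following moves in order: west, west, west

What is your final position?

Answer: Final position: (row=1, col=7)

Derivation:
Start: (row=1, col=9)
  west (west): (row=1, col=9) -> (row=1, col=8)
  west (west): (row=1, col=8) -> (row=1, col=7)
  west (west): blocked, stay at (row=1, col=7)
Final: (row=1, col=7)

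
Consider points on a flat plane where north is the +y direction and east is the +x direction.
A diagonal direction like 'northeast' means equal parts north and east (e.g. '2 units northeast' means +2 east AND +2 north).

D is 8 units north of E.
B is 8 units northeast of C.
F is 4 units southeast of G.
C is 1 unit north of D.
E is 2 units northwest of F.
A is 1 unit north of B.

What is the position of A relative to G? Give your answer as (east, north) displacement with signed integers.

Place G at the origin (east=0, north=0).
  F is 4 units southeast of G: delta (east=+4, north=-4); F at (east=4, north=-4).
  E is 2 units northwest of F: delta (east=-2, north=+2); E at (east=2, north=-2).
  D is 8 units north of E: delta (east=+0, north=+8); D at (east=2, north=6).
  C is 1 unit north of D: delta (east=+0, north=+1); C at (east=2, north=7).
  B is 8 units northeast of C: delta (east=+8, north=+8); B at (east=10, north=15).
  A is 1 unit north of B: delta (east=+0, north=+1); A at (east=10, north=16).
Therefore A relative to G: (east=10, north=16).

Answer: A is at (east=10, north=16) relative to G.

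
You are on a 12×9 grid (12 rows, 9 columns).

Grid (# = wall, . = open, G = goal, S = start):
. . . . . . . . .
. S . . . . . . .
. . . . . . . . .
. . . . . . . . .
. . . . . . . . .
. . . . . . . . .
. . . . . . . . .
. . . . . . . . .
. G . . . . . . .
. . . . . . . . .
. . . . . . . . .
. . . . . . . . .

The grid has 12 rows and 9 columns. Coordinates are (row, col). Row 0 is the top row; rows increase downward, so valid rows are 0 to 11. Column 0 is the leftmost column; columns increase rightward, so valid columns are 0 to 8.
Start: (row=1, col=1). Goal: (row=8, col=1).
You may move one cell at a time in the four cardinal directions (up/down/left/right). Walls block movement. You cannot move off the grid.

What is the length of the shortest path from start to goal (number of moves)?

BFS from (row=1, col=1) until reaching (row=8, col=1):
  Distance 0: (row=1, col=1)
  Distance 1: (row=0, col=1), (row=1, col=0), (row=1, col=2), (row=2, col=1)
  Distance 2: (row=0, col=0), (row=0, col=2), (row=1, col=3), (row=2, col=0), (row=2, col=2), (row=3, col=1)
  Distance 3: (row=0, col=3), (row=1, col=4), (row=2, col=3), (row=3, col=0), (row=3, col=2), (row=4, col=1)
  Distance 4: (row=0, col=4), (row=1, col=5), (row=2, col=4), (row=3, col=3), (row=4, col=0), (row=4, col=2), (row=5, col=1)
  Distance 5: (row=0, col=5), (row=1, col=6), (row=2, col=5), (row=3, col=4), (row=4, col=3), (row=5, col=0), (row=5, col=2), (row=6, col=1)
  Distance 6: (row=0, col=6), (row=1, col=7), (row=2, col=6), (row=3, col=5), (row=4, col=4), (row=5, col=3), (row=6, col=0), (row=6, col=2), (row=7, col=1)
  Distance 7: (row=0, col=7), (row=1, col=8), (row=2, col=7), (row=3, col=6), (row=4, col=5), (row=5, col=4), (row=6, col=3), (row=7, col=0), (row=7, col=2), (row=8, col=1)  <- goal reached here
One shortest path (7 moves): (row=1, col=1) -> (row=2, col=1) -> (row=3, col=1) -> (row=4, col=1) -> (row=5, col=1) -> (row=6, col=1) -> (row=7, col=1) -> (row=8, col=1)

Answer: Shortest path length: 7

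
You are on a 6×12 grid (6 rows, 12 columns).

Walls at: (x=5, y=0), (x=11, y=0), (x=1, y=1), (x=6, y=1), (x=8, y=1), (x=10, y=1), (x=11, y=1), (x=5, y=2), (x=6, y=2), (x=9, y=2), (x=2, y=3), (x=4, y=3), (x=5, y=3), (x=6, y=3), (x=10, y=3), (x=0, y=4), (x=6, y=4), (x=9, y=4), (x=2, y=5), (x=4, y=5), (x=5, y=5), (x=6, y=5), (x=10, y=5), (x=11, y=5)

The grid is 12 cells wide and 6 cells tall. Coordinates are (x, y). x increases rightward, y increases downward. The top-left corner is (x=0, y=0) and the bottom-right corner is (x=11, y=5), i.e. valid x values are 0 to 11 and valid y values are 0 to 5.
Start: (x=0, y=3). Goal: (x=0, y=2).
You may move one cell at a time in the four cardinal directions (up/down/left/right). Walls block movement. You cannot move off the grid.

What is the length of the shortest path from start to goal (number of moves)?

BFS from (x=0, y=3) until reaching (x=0, y=2):
  Distance 0: (x=0, y=3)
  Distance 1: (x=0, y=2), (x=1, y=3)  <- goal reached here
One shortest path (1 moves): (x=0, y=3) -> (x=0, y=2)

Answer: Shortest path length: 1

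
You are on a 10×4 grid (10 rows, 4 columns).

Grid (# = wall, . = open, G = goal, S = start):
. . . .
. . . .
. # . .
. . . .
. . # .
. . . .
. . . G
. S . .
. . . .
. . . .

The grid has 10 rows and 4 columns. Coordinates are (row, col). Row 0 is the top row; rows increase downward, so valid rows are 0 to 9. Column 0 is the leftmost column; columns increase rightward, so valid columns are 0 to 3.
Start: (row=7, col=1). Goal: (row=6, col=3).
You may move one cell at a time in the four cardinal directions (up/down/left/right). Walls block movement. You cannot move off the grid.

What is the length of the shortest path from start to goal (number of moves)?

Answer: Shortest path length: 3

Derivation:
BFS from (row=7, col=1) until reaching (row=6, col=3):
  Distance 0: (row=7, col=1)
  Distance 1: (row=6, col=1), (row=7, col=0), (row=7, col=2), (row=8, col=1)
  Distance 2: (row=5, col=1), (row=6, col=0), (row=6, col=2), (row=7, col=3), (row=8, col=0), (row=8, col=2), (row=9, col=1)
  Distance 3: (row=4, col=1), (row=5, col=0), (row=5, col=2), (row=6, col=3), (row=8, col=3), (row=9, col=0), (row=9, col=2)  <- goal reached here
One shortest path (3 moves): (row=7, col=1) -> (row=7, col=2) -> (row=7, col=3) -> (row=6, col=3)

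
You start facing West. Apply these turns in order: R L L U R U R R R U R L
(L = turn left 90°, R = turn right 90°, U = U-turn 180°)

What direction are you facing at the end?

Start: West
  R (right (90° clockwise)) -> North
  L (left (90° counter-clockwise)) -> West
  L (left (90° counter-clockwise)) -> South
  U (U-turn (180°)) -> North
  R (right (90° clockwise)) -> East
  U (U-turn (180°)) -> West
  R (right (90° clockwise)) -> North
  R (right (90° clockwise)) -> East
  R (right (90° clockwise)) -> South
  U (U-turn (180°)) -> North
  R (right (90° clockwise)) -> East
  L (left (90° counter-clockwise)) -> North
Final: North

Answer: Final heading: North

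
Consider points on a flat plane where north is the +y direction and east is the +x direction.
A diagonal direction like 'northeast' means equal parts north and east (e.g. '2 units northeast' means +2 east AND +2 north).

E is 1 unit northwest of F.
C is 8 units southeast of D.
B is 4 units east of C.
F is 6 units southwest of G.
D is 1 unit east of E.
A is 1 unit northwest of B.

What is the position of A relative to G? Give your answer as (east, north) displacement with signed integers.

Answer: A is at (east=5, north=-12) relative to G.

Derivation:
Place G at the origin (east=0, north=0).
  F is 6 units southwest of G: delta (east=-6, north=-6); F at (east=-6, north=-6).
  E is 1 unit northwest of F: delta (east=-1, north=+1); E at (east=-7, north=-5).
  D is 1 unit east of E: delta (east=+1, north=+0); D at (east=-6, north=-5).
  C is 8 units southeast of D: delta (east=+8, north=-8); C at (east=2, north=-13).
  B is 4 units east of C: delta (east=+4, north=+0); B at (east=6, north=-13).
  A is 1 unit northwest of B: delta (east=-1, north=+1); A at (east=5, north=-12).
Therefore A relative to G: (east=5, north=-12).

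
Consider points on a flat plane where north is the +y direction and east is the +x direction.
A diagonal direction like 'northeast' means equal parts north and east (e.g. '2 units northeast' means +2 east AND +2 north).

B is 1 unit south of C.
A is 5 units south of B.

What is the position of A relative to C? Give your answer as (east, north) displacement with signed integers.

Answer: A is at (east=0, north=-6) relative to C.

Derivation:
Place C at the origin (east=0, north=0).
  B is 1 unit south of C: delta (east=+0, north=-1); B at (east=0, north=-1).
  A is 5 units south of B: delta (east=+0, north=-5); A at (east=0, north=-6).
Therefore A relative to C: (east=0, north=-6).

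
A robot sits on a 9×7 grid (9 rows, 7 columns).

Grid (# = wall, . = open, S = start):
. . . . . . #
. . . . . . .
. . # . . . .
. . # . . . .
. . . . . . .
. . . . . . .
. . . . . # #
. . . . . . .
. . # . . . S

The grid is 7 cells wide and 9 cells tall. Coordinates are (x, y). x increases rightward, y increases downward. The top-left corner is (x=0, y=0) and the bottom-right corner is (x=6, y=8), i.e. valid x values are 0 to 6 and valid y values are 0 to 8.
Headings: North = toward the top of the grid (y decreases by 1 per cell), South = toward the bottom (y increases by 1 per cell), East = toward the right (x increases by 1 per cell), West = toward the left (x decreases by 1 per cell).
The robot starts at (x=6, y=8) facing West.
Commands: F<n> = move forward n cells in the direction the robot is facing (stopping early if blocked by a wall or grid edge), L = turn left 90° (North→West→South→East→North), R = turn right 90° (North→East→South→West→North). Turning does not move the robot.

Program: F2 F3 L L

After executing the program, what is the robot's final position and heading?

Start: (x=6, y=8), facing West
  F2: move forward 2, now at (x=4, y=8)
  F3: move forward 1/3 (blocked), now at (x=3, y=8)
  L: turn left, now facing South
  L: turn left, now facing East
Final: (x=3, y=8), facing East

Answer: Final position: (x=3, y=8), facing East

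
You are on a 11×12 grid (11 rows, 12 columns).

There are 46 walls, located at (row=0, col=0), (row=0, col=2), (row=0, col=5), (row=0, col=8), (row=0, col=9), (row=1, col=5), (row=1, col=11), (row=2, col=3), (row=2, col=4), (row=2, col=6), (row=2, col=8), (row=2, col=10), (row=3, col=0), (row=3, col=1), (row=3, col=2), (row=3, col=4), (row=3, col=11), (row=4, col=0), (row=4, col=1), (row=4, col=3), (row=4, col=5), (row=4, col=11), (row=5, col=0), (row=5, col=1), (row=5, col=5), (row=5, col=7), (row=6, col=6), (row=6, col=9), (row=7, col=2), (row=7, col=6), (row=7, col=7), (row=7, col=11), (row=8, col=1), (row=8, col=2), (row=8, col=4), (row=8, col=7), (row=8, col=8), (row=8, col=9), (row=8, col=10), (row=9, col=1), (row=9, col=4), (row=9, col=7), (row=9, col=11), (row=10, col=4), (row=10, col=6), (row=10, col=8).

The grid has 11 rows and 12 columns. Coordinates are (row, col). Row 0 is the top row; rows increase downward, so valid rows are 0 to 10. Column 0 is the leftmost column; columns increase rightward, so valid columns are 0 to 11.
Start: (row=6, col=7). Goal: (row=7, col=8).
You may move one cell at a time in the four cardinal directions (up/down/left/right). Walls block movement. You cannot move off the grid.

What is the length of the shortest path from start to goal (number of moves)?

BFS from (row=6, col=7) until reaching (row=7, col=8):
  Distance 0: (row=6, col=7)
  Distance 1: (row=6, col=8)
  Distance 2: (row=5, col=8), (row=7, col=8)  <- goal reached here
One shortest path (2 moves): (row=6, col=7) -> (row=6, col=8) -> (row=7, col=8)

Answer: Shortest path length: 2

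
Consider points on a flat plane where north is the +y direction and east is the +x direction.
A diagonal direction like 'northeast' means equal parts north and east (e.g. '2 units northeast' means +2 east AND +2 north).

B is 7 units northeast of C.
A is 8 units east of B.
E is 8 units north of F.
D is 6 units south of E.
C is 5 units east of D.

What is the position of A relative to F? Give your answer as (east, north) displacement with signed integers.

Answer: A is at (east=20, north=9) relative to F.

Derivation:
Place F at the origin (east=0, north=0).
  E is 8 units north of F: delta (east=+0, north=+8); E at (east=0, north=8).
  D is 6 units south of E: delta (east=+0, north=-6); D at (east=0, north=2).
  C is 5 units east of D: delta (east=+5, north=+0); C at (east=5, north=2).
  B is 7 units northeast of C: delta (east=+7, north=+7); B at (east=12, north=9).
  A is 8 units east of B: delta (east=+8, north=+0); A at (east=20, north=9).
Therefore A relative to F: (east=20, north=9).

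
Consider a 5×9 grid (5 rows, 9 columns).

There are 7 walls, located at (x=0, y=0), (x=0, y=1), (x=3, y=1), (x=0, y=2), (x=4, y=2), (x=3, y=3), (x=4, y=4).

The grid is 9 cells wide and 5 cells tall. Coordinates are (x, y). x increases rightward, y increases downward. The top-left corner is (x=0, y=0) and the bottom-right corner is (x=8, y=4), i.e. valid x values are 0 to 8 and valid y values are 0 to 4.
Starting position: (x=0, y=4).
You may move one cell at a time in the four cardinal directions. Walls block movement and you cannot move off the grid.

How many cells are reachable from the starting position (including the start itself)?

BFS flood-fill from (x=0, y=4):
  Distance 0: (x=0, y=4)
  Distance 1: (x=0, y=3), (x=1, y=4)
  Distance 2: (x=1, y=3), (x=2, y=4)
  Distance 3: (x=1, y=2), (x=2, y=3), (x=3, y=4)
  Distance 4: (x=1, y=1), (x=2, y=2)
  Distance 5: (x=1, y=0), (x=2, y=1), (x=3, y=2)
  Distance 6: (x=2, y=0)
  Distance 7: (x=3, y=0)
  Distance 8: (x=4, y=0)
  Distance 9: (x=5, y=0), (x=4, y=1)
  Distance 10: (x=6, y=0), (x=5, y=1)
  Distance 11: (x=7, y=0), (x=6, y=1), (x=5, y=2)
  Distance 12: (x=8, y=0), (x=7, y=1), (x=6, y=2), (x=5, y=3)
  Distance 13: (x=8, y=1), (x=7, y=2), (x=4, y=3), (x=6, y=3), (x=5, y=4)
  Distance 14: (x=8, y=2), (x=7, y=3), (x=6, y=4)
  Distance 15: (x=8, y=3), (x=7, y=4)
  Distance 16: (x=8, y=4)
Total reachable: 38 (grid has 38 open cells total)

Answer: Reachable cells: 38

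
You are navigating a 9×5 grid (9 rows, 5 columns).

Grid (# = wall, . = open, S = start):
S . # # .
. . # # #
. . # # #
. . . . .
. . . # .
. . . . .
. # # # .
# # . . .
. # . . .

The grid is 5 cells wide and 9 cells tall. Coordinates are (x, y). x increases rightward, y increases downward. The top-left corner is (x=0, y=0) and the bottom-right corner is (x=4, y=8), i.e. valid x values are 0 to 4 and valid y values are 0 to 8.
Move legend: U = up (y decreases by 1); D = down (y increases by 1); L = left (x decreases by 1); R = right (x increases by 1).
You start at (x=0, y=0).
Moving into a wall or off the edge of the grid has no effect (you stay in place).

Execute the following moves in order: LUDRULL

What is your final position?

Start: (x=0, y=0)
  L (left): blocked, stay at (x=0, y=0)
  U (up): blocked, stay at (x=0, y=0)
  D (down): (x=0, y=0) -> (x=0, y=1)
  R (right): (x=0, y=1) -> (x=1, y=1)
  U (up): (x=1, y=1) -> (x=1, y=0)
  L (left): (x=1, y=0) -> (x=0, y=0)
  L (left): blocked, stay at (x=0, y=0)
Final: (x=0, y=0)

Answer: Final position: (x=0, y=0)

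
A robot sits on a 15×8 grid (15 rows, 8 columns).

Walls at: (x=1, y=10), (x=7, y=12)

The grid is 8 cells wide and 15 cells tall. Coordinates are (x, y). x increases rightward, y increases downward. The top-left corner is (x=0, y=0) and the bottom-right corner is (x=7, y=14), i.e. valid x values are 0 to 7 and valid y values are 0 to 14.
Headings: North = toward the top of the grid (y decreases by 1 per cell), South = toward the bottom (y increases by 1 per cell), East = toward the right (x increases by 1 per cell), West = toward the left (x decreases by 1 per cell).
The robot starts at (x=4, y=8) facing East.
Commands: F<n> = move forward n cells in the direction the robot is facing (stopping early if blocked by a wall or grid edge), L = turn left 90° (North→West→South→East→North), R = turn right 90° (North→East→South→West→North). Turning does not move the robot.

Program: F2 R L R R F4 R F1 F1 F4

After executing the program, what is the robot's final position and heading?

Answer: Final position: (x=2, y=2), facing North

Derivation:
Start: (x=4, y=8), facing East
  F2: move forward 2, now at (x=6, y=8)
  R: turn right, now facing South
  L: turn left, now facing East
  R: turn right, now facing South
  R: turn right, now facing West
  F4: move forward 4, now at (x=2, y=8)
  R: turn right, now facing North
  F1: move forward 1, now at (x=2, y=7)
  F1: move forward 1, now at (x=2, y=6)
  F4: move forward 4, now at (x=2, y=2)
Final: (x=2, y=2), facing North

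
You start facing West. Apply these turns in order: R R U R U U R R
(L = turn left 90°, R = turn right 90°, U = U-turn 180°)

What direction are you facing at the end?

Answer: Final heading: South

Derivation:
Start: West
  R (right (90° clockwise)) -> North
  R (right (90° clockwise)) -> East
  U (U-turn (180°)) -> West
  R (right (90° clockwise)) -> North
  U (U-turn (180°)) -> South
  U (U-turn (180°)) -> North
  R (right (90° clockwise)) -> East
  R (right (90° clockwise)) -> South
Final: South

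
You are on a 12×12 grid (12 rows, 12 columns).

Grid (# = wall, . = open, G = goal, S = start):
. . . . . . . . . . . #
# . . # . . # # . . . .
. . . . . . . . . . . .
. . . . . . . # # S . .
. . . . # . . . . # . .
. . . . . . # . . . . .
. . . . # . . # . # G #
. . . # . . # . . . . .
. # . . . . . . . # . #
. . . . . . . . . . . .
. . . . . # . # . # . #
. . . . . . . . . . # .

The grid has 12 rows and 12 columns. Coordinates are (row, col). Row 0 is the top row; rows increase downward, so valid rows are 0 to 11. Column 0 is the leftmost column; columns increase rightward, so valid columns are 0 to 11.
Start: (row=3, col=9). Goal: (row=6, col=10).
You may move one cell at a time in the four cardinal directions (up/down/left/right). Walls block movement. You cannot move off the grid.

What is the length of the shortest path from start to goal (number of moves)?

BFS from (row=3, col=9) until reaching (row=6, col=10):
  Distance 0: (row=3, col=9)
  Distance 1: (row=2, col=9), (row=3, col=10)
  Distance 2: (row=1, col=9), (row=2, col=8), (row=2, col=10), (row=3, col=11), (row=4, col=10)
  Distance 3: (row=0, col=9), (row=1, col=8), (row=1, col=10), (row=2, col=7), (row=2, col=11), (row=4, col=11), (row=5, col=10)
  Distance 4: (row=0, col=8), (row=0, col=10), (row=1, col=11), (row=2, col=6), (row=5, col=9), (row=5, col=11), (row=6, col=10)  <- goal reached here
One shortest path (4 moves): (row=3, col=9) -> (row=3, col=10) -> (row=4, col=10) -> (row=5, col=10) -> (row=6, col=10)

Answer: Shortest path length: 4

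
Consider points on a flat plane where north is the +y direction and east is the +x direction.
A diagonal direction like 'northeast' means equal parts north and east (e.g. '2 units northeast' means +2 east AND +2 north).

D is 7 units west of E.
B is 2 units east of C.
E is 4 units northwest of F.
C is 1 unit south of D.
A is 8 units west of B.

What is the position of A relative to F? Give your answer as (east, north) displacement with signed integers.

Answer: A is at (east=-17, north=3) relative to F.

Derivation:
Place F at the origin (east=0, north=0).
  E is 4 units northwest of F: delta (east=-4, north=+4); E at (east=-4, north=4).
  D is 7 units west of E: delta (east=-7, north=+0); D at (east=-11, north=4).
  C is 1 unit south of D: delta (east=+0, north=-1); C at (east=-11, north=3).
  B is 2 units east of C: delta (east=+2, north=+0); B at (east=-9, north=3).
  A is 8 units west of B: delta (east=-8, north=+0); A at (east=-17, north=3).
Therefore A relative to F: (east=-17, north=3).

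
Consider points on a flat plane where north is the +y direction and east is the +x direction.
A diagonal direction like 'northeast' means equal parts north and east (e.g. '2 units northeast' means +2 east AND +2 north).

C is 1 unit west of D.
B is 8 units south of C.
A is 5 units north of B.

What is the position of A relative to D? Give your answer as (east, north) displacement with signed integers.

Place D at the origin (east=0, north=0).
  C is 1 unit west of D: delta (east=-1, north=+0); C at (east=-1, north=0).
  B is 8 units south of C: delta (east=+0, north=-8); B at (east=-1, north=-8).
  A is 5 units north of B: delta (east=+0, north=+5); A at (east=-1, north=-3).
Therefore A relative to D: (east=-1, north=-3).

Answer: A is at (east=-1, north=-3) relative to D.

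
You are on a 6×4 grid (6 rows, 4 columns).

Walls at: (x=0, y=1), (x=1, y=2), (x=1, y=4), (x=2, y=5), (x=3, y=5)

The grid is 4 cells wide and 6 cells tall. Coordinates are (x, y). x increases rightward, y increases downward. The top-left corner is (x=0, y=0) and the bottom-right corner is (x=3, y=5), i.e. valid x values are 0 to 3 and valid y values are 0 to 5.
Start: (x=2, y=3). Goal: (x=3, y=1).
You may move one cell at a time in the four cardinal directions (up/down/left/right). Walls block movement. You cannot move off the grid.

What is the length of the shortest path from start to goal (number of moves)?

Answer: Shortest path length: 3

Derivation:
BFS from (x=2, y=3) until reaching (x=3, y=1):
  Distance 0: (x=2, y=3)
  Distance 1: (x=2, y=2), (x=1, y=3), (x=3, y=3), (x=2, y=4)
  Distance 2: (x=2, y=1), (x=3, y=2), (x=0, y=3), (x=3, y=4)
  Distance 3: (x=2, y=0), (x=1, y=1), (x=3, y=1), (x=0, y=2), (x=0, y=4)  <- goal reached here
One shortest path (3 moves): (x=2, y=3) -> (x=3, y=3) -> (x=3, y=2) -> (x=3, y=1)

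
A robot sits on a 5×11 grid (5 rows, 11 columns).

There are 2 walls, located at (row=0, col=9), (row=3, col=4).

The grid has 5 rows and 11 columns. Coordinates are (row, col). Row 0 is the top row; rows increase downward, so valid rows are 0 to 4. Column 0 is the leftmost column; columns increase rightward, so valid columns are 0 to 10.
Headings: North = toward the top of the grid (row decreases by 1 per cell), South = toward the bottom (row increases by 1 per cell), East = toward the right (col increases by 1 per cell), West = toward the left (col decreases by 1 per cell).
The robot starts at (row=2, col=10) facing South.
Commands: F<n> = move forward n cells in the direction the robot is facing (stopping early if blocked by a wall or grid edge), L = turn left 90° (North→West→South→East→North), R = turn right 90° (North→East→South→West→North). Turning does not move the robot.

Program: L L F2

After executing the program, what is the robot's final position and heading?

Start: (row=2, col=10), facing South
  L: turn left, now facing East
  L: turn left, now facing North
  F2: move forward 2, now at (row=0, col=10)
Final: (row=0, col=10), facing North

Answer: Final position: (row=0, col=10), facing North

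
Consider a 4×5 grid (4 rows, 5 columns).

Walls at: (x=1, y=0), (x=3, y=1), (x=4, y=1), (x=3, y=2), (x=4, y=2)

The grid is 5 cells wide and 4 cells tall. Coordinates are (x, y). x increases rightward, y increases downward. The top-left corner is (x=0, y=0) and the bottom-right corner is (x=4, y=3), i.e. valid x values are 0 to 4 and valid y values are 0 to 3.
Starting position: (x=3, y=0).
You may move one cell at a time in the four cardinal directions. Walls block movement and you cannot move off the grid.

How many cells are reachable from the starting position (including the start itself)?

Answer: Reachable cells: 15

Derivation:
BFS flood-fill from (x=3, y=0):
  Distance 0: (x=3, y=0)
  Distance 1: (x=2, y=0), (x=4, y=0)
  Distance 2: (x=2, y=1)
  Distance 3: (x=1, y=1), (x=2, y=2)
  Distance 4: (x=0, y=1), (x=1, y=2), (x=2, y=3)
  Distance 5: (x=0, y=0), (x=0, y=2), (x=1, y=3), (x=3, y=3)
  Distance 6: (x=0, y=3), (x=4, y=3)
Total reachable: 15 (grid has 15 open cells total)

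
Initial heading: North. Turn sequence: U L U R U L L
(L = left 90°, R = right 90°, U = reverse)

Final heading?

Answer: Final heading: North

Derivation:
Start: North
  U (U-turn (180°)) -> South
  L (left (90° counter-clockwise)) -> East
  U (U-turn (180°)) -> West
  R (right (90° clockwise)) -> North
  U (U-turn (180°)) -> South
  L (left (90° counter-clockwise)) -> East
  L (left (90° counter-clockwise)) -> North
Final: North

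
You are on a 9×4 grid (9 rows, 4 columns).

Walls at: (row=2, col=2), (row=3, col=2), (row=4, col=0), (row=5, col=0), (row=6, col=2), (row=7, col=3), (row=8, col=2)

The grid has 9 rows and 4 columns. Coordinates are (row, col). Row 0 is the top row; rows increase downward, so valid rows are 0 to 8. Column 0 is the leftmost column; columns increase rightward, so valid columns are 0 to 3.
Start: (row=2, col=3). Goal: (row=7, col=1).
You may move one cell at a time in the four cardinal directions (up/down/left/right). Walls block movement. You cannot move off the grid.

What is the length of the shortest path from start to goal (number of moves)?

Answer: Shortest path length: 7

Derivation:
BFS from (row=2, col=3) until reaching (row=7, col=1):
  Distance 0: (row=2, col=3)
  Distance 1: (row=1, col=3), (row=3, col=3)
  Distance 2: (row=0, col=3), (row=1, col=2), (row=4, col=3)
  Distance 3: (row=0, col=2), (row=1, col=1), (row=4, col=2), (row=5, col=3)
  Distance 4: (row=0, col=1), (row=1, col=0), (row=2, col=1), (row=4, col=1), (row=5, col=2), (row=6, col=3)
  Distance 5: (row=0, col=0), (row=2, col=0), (row=3, col=1), (row=5, col=1)
  Distance 6: (row=3, col=0), (row=6, col=1)
  Distance 7: (row=6, col=0), (row=7, col=1)  <- goal reached here
One shortest path (7 moves): (row=2, col=3) -> (row=3, col=3) -> (row=4, col=3) -> (row=4, col=2) -> (row=4, col=1) -> (row=5, col=1) -> (row=6, col=1) -> (row=7, col=1)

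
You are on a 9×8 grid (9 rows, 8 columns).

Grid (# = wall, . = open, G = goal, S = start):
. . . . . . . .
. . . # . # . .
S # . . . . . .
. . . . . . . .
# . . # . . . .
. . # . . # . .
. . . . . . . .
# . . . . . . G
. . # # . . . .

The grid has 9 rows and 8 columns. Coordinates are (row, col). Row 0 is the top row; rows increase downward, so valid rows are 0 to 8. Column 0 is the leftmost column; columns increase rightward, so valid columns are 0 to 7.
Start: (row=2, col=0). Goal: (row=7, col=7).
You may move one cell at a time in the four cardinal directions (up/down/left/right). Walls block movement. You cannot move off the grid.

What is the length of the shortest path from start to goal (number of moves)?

Answer: Shortest path length: 12

Derivation:
BFS from (row=2, col=0) until reaching (row=7, col=7):
  Distance 0: (row=2, col=0)
  Distance 1: (row=1, col=0), (row=3, col=0)
  Distance 2: (row=0, col=0), (row=1, col=1), (row=3, col=1)
  Distance 3: (row=0, col=1), (row=1, col=2), (row=3, col=2), (row=4, col=1)
  Distance 4: (row=0, col=2), (row=2, col=2), (row=3, col=3), (row=4, col=2), (row=5, col=1)
  Distance 5: (row=0, col=3), (row=2, col=3), (row=3, col=4), (row=5, col=0), (row=6, col=1)
  Distance 6: (row=0, col=4), (row=2, col=4), (row=3, col=5), (row=4, col=4), (row=6, col=0), (row=6, col=2), (row=7, col=1)
  Distance 7: (row=0, col=5), (row=1, col=4), (row=2, col=5), (row=3, col=6), (row=4, col=5), (row=5, col=4), (row=6, col=3), (row=7, col=2), (row=8, col=1)
  Distance 8: (row=0, col=6), (row=2, col=6), (row=3, col=7), (row=4, col=6), (row=5, col=3), (row=6, col=4), (row=7, col=3), (row=8, col=0)
  Distance 9: (row=0, col=7), (row=1, col=6), (row=2, col=7), (row=4, col=7), (row=5, col=6), (row=6, col=5), (row=7, col=4)
  Distance 10: (row=1, col=7), (row=5, col=7), (row=6, col=6), (row=7, col=5), (row=8, col=4)
  Distance 11: (row=6, col=7), (row=7, col=6), (row=8, col=5)
  Distance 12: (row=7, col=7), (row=8, col=6)  <- goal reached here
One shortest path (12 moves): (row=2, col=0) -> (row=3, col=0) -> (row=3, col=1) -> (row=3, col=2) -> (row=3, col=3) -> (row=3, col=4) -> (row=3, col=5) -> (row=3, col=6) -> (row=3, col=7) -> (row=4, col=7) -> (row=5, col=7) -> (row=6, col=7) -> (row=7, col=7)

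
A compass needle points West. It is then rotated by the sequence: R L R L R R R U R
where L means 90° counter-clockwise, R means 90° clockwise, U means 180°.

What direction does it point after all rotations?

Answer: Final heading: East

Derivation:
Start: West
  R (right (90° clockwise)) -> North
  L (left (90° counter-clockwise)) -> West
  R (right (90° clockwise)) -> North
  L (left (90° counter-clockwise)) -> West
  R (right (90° clockwise)) -> North
  R (right (90° clockwise)) -> East
  R (right (90° clockwise)) -> South
  U (U-turn (180°)) -> North
  R (right (90° clockwise)) -> East
Final: East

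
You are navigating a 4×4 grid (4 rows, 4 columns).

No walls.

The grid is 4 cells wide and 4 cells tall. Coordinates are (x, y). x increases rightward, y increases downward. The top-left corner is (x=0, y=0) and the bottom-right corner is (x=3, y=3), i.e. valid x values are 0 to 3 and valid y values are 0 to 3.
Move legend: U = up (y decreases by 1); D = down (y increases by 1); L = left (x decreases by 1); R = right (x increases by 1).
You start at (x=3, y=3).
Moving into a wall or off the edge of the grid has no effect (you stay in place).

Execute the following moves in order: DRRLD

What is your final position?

Answer: Final position: (x=2, y=3)

Derivation:
Start: (x=3, y=3)
  D (down): blocked, stay at (x=3, y=3)
  R (right): blocked, stay at (x=3, y=3)
  R (right): blocked, stay at (x=3, y=3)
  L (left): (x=3, y=3) -> (x=2, y=3)
  D (down): blocked, stay at (x=2, y=3)
Final: (x=2, y=3)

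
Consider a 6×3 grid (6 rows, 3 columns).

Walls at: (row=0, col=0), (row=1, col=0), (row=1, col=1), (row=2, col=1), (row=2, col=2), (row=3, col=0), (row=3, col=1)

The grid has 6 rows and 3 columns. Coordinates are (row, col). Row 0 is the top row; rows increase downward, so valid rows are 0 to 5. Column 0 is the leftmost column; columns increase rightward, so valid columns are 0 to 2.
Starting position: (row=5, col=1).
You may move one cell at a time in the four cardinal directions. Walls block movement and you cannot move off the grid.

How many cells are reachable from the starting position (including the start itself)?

BFS flood-fill from (row=5, col=1):
  Distance 0: (row=5, col=1)
  Distance 1: (row=4, col=1), (row=5, col=0), (row=5, col=2)
  Distance 2: (row=4, col=0), (row=4, col=2)
  Distance 3: (row=3, col=2)
Total reachable: 7 (grid has 11 open cells total)

Answer: Reachable cells: 7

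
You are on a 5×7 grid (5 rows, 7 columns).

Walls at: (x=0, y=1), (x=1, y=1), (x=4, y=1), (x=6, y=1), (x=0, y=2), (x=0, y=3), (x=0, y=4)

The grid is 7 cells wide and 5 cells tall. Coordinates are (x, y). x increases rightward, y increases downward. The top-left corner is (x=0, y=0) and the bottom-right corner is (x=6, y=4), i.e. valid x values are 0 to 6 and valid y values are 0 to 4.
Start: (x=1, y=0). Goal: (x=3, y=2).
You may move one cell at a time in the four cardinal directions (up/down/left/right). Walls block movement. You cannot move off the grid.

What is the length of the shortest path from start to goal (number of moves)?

BFS from (x=1, y=0) until reaching (x=3, y=2):
  Distance 0: (x=1, y=0)
  Distance 1: (x=0, y=0), (x=2, y=0)
  Distance 2: (x=3, y=0), (x=2, y=1)
  Distance 3: (x=4, y=0), (x=3, y=1), (x=2, y=2)
  Distance 4: (x=5, y=0), (x=1, y=2), (x=3, y=2), (x=2, y=3)  <- goal reached here
One shortest path (4 moves): (x=1, y=0) -> (x=2, y=0) -> (x=3, y=0) -> (x=3, y=1) -> (x=3, y=2)

Answer: Shortest path length: 4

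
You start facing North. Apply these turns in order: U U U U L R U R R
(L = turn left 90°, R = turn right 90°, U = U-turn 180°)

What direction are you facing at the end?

Start: North
  U (U-turn (180°)) -> South
  U (U-turn (180°)) -> North
  U (U-turn (180°)) -> South
  U (U-turn (180°)) -> North
  L (left (90° counter-clockwise)) -> West
  R (right (90° clockwise)) -> North
  U (U-turn (180°)) -> South
  R (right (90° clockwise)) -> West
  R (right (90° clockwise)) -> North
Final: North

Answer: Final heading: North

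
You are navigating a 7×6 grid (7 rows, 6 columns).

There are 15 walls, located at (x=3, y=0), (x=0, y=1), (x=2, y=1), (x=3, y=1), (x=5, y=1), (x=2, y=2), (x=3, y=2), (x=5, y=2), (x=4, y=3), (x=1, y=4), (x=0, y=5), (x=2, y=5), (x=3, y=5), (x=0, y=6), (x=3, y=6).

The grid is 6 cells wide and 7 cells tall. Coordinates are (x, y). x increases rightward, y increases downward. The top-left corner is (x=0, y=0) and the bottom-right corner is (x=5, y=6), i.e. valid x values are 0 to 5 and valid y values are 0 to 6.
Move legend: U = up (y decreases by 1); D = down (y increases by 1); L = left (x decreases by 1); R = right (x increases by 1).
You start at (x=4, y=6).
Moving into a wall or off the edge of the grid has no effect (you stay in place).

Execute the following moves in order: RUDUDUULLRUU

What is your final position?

Start: (x=4, y=6)
  R (right): (x=4, y=6) -> (x=5, y=6)
  U (up): (x=5, y=6) -> (x=5, y=5)
  D (down): (x=5, y=5) -> (x=5, y=6)
  U (up): (x=5, y=6) -> (x=5, y=5)
  D (down): (x=5, y=5) -> (x=5, y=6)
  U (up): (x=5, y=6) -> (x=5, y=5)
  U (up): (x=5, y=5) -> (x=5, y=4)
  L (left): (x=5, y=4) -> (x=4, y=4)
  L (left): (x=4, y=4) -> (x=3, y=4)
  R (right): (x=3, y=4) -> (x=4, y=4)
  U (up): blocked, stay at (x=4, y=4)
  U (up): blocked, stay at (x=4, y=4)
Final: (x=4, y=4)

Answer: Final position: (x=4, y=4)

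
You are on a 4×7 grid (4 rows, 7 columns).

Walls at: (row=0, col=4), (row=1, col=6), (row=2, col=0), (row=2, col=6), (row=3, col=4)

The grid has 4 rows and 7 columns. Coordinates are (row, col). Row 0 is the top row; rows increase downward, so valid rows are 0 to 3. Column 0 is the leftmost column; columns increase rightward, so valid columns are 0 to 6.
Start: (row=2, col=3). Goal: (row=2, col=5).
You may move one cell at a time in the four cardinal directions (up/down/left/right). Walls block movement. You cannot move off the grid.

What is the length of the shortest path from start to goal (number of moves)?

BFS from (row=2, col=3) until reaching (row=2, col=5):
  Distance 0: (row=2, col=3)
  Distance 1: (row=1, col=3), (row=2, col=2), (row=2, col=4), (row=3, col=3)
  Distance 2: (row=0, col=3), (row=1, col=2), (row=1, col=4), (row=2, col=1), (row=2, col=5), (row=3, col=2)  <- goal reached here
One shortest path (2 moves): (row=2, col=3) -> (row=2, col=4) -> (row=2, col=5)

Answer: Shortest path length: 2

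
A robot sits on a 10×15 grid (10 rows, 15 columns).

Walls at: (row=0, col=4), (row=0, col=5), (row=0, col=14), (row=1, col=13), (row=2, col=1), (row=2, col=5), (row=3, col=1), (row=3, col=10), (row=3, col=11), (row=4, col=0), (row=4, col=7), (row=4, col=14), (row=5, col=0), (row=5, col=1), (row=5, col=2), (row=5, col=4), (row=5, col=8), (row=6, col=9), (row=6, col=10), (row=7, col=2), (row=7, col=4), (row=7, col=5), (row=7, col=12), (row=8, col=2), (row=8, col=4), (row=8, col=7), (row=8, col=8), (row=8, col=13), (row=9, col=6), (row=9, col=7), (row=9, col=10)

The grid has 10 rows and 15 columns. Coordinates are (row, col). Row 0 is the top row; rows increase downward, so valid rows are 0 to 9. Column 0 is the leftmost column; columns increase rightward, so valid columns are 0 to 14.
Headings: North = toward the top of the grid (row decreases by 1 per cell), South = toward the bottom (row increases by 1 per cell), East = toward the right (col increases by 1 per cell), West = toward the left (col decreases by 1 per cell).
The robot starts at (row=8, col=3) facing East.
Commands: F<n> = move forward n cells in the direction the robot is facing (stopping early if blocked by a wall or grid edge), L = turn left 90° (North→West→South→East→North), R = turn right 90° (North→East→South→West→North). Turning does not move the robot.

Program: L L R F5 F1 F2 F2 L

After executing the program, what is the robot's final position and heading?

Answer: Final position: (row=0, col=3), facing West

Derivation:
Start: (row=8, col=3), facing East
  L: turn left, now facing North
  L: turn left, now facing West
  R: turn right, now facing North
  F5: move forward 5, now at (row=3, col=3)
  F1: move forward 1, now at (row=2, col=3)
  F2: move forward 2, now at (row=0, col=3)
  F2: move forward 0/2 (blocked), now at (row=0, col=3)
  L: turn left, now facing West
Final: (row=0, col=3), facing West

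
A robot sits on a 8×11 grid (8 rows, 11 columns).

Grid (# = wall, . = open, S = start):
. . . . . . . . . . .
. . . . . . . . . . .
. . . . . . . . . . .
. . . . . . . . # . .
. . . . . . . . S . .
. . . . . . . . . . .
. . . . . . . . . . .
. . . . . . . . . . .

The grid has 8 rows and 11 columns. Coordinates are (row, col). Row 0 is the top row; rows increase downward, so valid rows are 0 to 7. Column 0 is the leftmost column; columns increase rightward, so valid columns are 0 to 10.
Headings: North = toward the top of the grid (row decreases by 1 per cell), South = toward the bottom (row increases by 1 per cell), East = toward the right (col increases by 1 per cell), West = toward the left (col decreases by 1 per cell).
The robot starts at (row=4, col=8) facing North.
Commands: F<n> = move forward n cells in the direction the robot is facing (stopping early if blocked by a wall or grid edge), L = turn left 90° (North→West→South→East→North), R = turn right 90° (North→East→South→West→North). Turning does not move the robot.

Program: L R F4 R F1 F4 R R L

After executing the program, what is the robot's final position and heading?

Start: (row=4, col=8), facing North
  L: turn left, now facing West
  R: turn right, now facing North
  F4: move forward 0/4 (blocked), now at (row=4, col=8)
  R: turn right, now facing East
  F1: move forward 1, now at (row=4, col=9)
  F4: move forward 1/4 (blocked), now at (row=4, col=10)
  R: turn right, now facing South
  R: turn right, now facing West
  L: turn left, now facing South
Final: (row=4, col=10), facing South

Answer: Final position: (row=4, col=10), facing South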